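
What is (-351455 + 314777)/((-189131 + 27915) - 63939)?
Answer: 36678/225155 ≈ 0.16290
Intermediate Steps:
(-351455 + 314777)/((-189131 + 27915) - 63939) = -36678/(-161216 - 63939) = -36678/(-225155) = -36678*(-1/225155) = 36678/225155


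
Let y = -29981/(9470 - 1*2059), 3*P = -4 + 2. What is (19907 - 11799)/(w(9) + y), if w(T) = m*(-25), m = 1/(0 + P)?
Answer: 120176776/495863 ≈ 242.36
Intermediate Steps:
P = -2/3 (P = (-4 + 2)/3 = (1/3)*(-2) = -2/3 ≈ -0.66667)
m = -3/2 (m = 1/(0 - 2/3) = 1/(-2/3) = -3/2 ≈ -1.5000)
y = -29981/7411 (y = -29981/(9470 - 2059) = -29981/7411 ≈ -4.0455)
w(T) = 75/2 (w(T) = -3/2*(-25) = 75/2)
(19907 - 11799)/(w(9) + y) = (19907 - 11799)/(75/2 - 29981/7411) = 8108/(495863/14822) = 8108*(14822/495863) = 120176776/495863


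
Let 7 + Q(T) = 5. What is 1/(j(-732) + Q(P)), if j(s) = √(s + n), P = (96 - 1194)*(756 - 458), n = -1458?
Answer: -1/1097 - I*√2190/2194 ≈ -0.00091158 - 0.02133*I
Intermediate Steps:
P = -327204 (P = -1098*298 = -327204)
Q(T) = -2 (Q(T) = -7 + 5 = -2)
j(s) = √(-1458 + s) (j(s) = √(s - 1458) = √(-1458 + s))
1/(j(-732) + Q(P)) = 1/(√(-1458 - 732) - 2) = 1/(√(-2190) - 2) = 1/(I*√2190 - 2) = 1/(-2 + I*√2190)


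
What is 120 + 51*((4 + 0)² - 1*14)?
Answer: 222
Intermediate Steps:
120 + 51*((4 + 0)² - 1*14) = 120 + 51*(4² - 14) = 120 + 51*(16 - 14) = 120 + 51*2 = 120 + 102 = 222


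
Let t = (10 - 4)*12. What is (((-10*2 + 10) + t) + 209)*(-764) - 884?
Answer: -207928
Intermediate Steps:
t = 72 (t = 6*12 = 72)
(((-10*2 + 10) + t) + 209)*(-764) - 884 = (((-10*2 + 10) + 72) + 209)*(-764) - 884 = (((-20 + 10) + 72) + 209)*(-764) - 884 = ((-10 + 72) + 209)*(-764) - 884 = (62 + 209)*(-764) - 884 = 271*(-764) - 884 = -207044 - 884 = -207928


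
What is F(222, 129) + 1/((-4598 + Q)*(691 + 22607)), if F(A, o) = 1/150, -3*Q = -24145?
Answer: 20096504/3014469975 ≈ 0.0066667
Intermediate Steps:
Q = 24145/3 (Q = -⅓*(-24145) = 24145/3 ≈ 8048.3)
F(A, o) = 1/150
F(222, 129) + 1/((-4598 + Q)*(691 + 22607)) = 1/150 + 1/((-4598 + 24145/3)*(691 + 22607)) = 1/150 + 1/((10351/3)*23298) = 1/150 + 1/80385866 = 20096504/3014469975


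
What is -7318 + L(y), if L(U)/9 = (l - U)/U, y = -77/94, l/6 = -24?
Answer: -442355/77 ≈ -5744.9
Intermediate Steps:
l = -144 (l = 6*(-24) = -144)
y = -77/94 (y = -77*1/94 = -77/94 ≈ -0.81915)
L(U) = 9*(-144 - U)/U (L(U) = 9*((-144 - U)/U) = 9*(-144 - U)/U)
-7318 + L(y) = -7318 + (-9 - 1296/(-77/94)) = -7318 + (-9 - 1296*(-94/77)) = -7318 + (-9 + 121824/77) = -7318 + 121131/77 = -442355/77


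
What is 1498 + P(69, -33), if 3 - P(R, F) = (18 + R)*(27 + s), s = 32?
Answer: -3632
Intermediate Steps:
P(R, F) = -1059 - 59*R (P(R, F) = 3 - (18 + R)*(27 + 32) = 3 - (18 + R)*59 = 3 - (1062 + 59*R) = 3 + (-1062 - 59*R) = -1059 - 59*R)
1498 + P(69, -33) = 1498 + (-1059 - 59*69) = 1498 + (-1059 - 4071) = 1498 - 5130 = -3632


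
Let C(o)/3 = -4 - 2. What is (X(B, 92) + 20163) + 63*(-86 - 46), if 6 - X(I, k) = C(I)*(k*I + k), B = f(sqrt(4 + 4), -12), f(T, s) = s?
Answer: -6363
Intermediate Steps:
C(o) = -18 (C(o) = 3*(-4 - 2) = 3*(-6) = -18)
B = -12
X(I, k) = 6 + 18*k + 18*I*k (X(I, k) = 6 - (-18)*(k*I + k) = 6 - (-18)*(I*k + k) = 6 - (-18)*(k + I*k) = 6 - (-18*k - 18*I*k) = 6 + (18*k + 18*I*k) = 6 + 18*k + 18*I*k)
(X(B, 92) + 20163) + 63*(-86 - 46) = ((6 + 18*92 + 18*(-12)*92) + 20163) + 63*(-86 - 46) = ((6 + 1656 - 19872) + 20163) + 63*(-132) = (-18210 + 20163) - 8316 = 1953 - 8316 = -6363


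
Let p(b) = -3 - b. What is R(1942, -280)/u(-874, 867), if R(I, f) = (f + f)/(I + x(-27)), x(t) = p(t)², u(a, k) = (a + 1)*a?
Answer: -140/480309759 ≈ -2.9148e-7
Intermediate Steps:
u(a, k) = a*(1 + a) (u(a, k) = (1 + a)*a = a*(1 + a))
x(t) = (-3 - t)²
R(I, f) = 2*f/(576 + I) (R(I, f) = (f + f)/(I + (3 - 27)²) = (2*f)/(I + (-24)²) = (2*f)/(I + 576) = (2*f)/(576 + I) = 2*f/(576 + I))
R(1942, -280)/u(-874, 867) = (2*(-280)/(576 + 1942))/((-874*(1 - 874))) = (2*(-280)/2518)/((-874*(-873))) = (2*(-280)*(1/2518))/763002 = -280/1259*1/763002 = -140/480309759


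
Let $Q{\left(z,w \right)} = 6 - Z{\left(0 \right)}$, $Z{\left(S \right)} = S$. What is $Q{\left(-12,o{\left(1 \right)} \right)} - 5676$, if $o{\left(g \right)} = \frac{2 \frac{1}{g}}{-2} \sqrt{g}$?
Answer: $-5670$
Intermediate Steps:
$o{\left(g \right)} = - \frac{1}{\sqrt{g}}$ ($o{\left(g \right)} = \frac{2}{g} \left(- \frac{1}{2}\right) \sqrt{g} = - \frac{1}{g} \sqrt{g} = - \frac{1}{\sqrt{g}}$)
$Q{\left(z,w \right)} = 6$ ($Q{\left(z,w \right)} = 6 - 0 = 6 + 0 = 6$)
$Q{\left(-12,o{\left(1 \right)} \right)} - 5676 = 6 - 5676 = -5670$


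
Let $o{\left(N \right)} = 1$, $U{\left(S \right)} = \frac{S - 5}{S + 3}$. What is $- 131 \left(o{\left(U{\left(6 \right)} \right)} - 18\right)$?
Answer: $2227$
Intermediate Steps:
$U{\left(S \right)} = \frac{-5 + S}{3 + S}$
$- 131 \left(o{\left(U{\left(6 \right)} \right)} - 18\right) = - 131 \left(1 - 18\right) = \left(-131\right) \left(-17\right) = 2227$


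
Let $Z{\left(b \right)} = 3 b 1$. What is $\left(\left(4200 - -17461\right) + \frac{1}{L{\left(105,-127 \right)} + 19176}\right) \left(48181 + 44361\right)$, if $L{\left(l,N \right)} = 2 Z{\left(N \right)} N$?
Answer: $\frac{116213917435721}{57975} \approx 2.0046 \cdot 10^{9}$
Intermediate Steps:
$Z{\left(b \right)} = 3 b$
$L{\left(l,N \right)} = 6 N^{2}$ ($L{\left(l,N \right)} = 2 \cdot 3 N N = 6 N N = 6 N^{2}$)
$\left(\left(4200 - -17461\right) + \frac{1}{L{\left(105,-127 \right)} + 19176}\right) \left(48181 + 44361\right) = \left(\left(4200 - -17461\right) + \frac{1}{6 \left(-127\right)^{2} + 19176}\right) \left(48181 + 44361\right) = \left(\left(4200 + 17461\right) + \frac{1}{6 \cdot 16129 + 19176}\right) 92542 = \left(21661 + \frac{1}{96774 + 19176}\right) 92542 = \left(21661 + \frac{1}{115950}\right) 92542 = \frac{2511592951}{115950} \cdot 92542 = \frac{116213917435721}{57975}$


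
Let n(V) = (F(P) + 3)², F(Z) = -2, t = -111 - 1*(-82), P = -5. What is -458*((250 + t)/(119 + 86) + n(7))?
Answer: -195108/205 ≈ -951.75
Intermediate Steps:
t = -29 (t = -111 + 82 = -29)
n(V) = 1 (n(V) = (-2 + 3)² = 1² = 1)
-458*((250 + t)/(119 + 86) + n(7)) = -458*((250 - 29)/(119 + 86) + 1) = -458*(221/205 + 1) = -458*426/205 = -195108/205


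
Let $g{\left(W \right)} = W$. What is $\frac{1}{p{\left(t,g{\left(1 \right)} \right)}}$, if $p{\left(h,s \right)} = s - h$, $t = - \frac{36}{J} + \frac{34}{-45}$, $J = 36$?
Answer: $\frac{45}{124} \approx 0.3629$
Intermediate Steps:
$t = - \frac{79}{45}$ ($t = - \frac{36}{36} + \frac{34}{-45} = \left(-36\right) \frac{1}{36} + 34 \left(- \frac{1}{45}\right) = -1 - \frac{34}{45} = - \frac{79}{45} \approx -1.7556$)
$\frac{1}{p{\left(t,g{\left(1 \right)} \right)}} = \frac{1}{1 - - \frac{79}{45}} = \frac{1}{1 + \frac{79}{45}} = \frac{1}{\frac{124}{45}} = \frac{45}{124}$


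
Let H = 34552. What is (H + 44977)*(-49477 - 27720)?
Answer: -6139400213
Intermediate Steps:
(H + 44977)*(-49477 - 27720) = (34552 + 44977)*(-49477 - 27720) = 79529*(-77197) = -6139400213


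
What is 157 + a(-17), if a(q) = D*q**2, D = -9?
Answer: -2444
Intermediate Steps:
a(q) = -9*q**2
157 + a(-17) = 157 - 9*(-17)**2 = 157 - 9*289 = 157 - 2601 = -2444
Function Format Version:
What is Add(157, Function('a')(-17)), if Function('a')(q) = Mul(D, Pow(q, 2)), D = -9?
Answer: -2444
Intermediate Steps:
Function('a')(q) = Mul(-9, Pow(q, 2))
Add(157, Function('a')(-17)) = Add(157, Mul(-9, Pow(-17, 2))) = Add(157, Mul(-9, 289)) = Add(157, -2601) = -2444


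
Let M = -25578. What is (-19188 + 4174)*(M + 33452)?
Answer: -118220236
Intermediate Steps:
(-19188 + 4174)*(M + 33452) = (-19188 + 4174)*(-25578 + 33452) = -15014*7874 = -118220236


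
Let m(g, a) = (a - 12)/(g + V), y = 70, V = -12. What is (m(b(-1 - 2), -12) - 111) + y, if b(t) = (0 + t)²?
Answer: -33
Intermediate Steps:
b(t) = t²
m(g, a) = (-12 + a)/(-12 + g) (m(g, a) = (a - 12)/(g - 12) = (-12 + a)/(-12 + g))
(m(b(-1 - 2), -12) - 111) + y = ((-12 - 12)/(-12 + (-1 - 2)²) - 111) + 70 = (-24/(-12 + (-3)²) - 111) + 70 = (-24/(-12 + 9) - 111) + 70 = (-24/(-3) - 111) + 70 = (-⅓*(-24) - 111) + 70 = (8 - 111) + 70 = -103 + 70 = -33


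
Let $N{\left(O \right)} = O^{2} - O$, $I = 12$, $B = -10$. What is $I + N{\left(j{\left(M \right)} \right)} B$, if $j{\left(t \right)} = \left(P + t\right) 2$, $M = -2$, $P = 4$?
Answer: $-108$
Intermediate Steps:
$j{\left(t \right)} = 8 + 2 t$ ($j{\left(t \right)} = \left(4 + t\right) 2 = 8 + 2 t$)
$I + N{\left(j{\left(M \right)} \right)} B = 12 + \left(8 + 2 \left(-2\right)\right) \left(-1 + \left(8 + 2 \left(-2\right)\right)\right) \left(-10\right) = 12 + \left(8 - 4\right) \left(-1 + \left(8 - 4\right)\right) \left(-10\right) = 12 + 4 \left(-1 + 4\right) \left(-10\right) = 12 + 4 \cdot 3 \left(-10\right) = 12 + 12 \left(-10\right) = 12 - 120 = -108$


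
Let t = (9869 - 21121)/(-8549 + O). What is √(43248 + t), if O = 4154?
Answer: 2*√208857225435/4395 ≈ 207.97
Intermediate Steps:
t = 11252/4395 (t = (9869 - 21121)/(-8549 + 4154) = -11252/(-4395) = -11252*(-1/4395) = 11252/4395 ≈ 2.5602)
√(43248 + t) = √(43248 + 11252/4395) = √(190086212/4395) = 2*√208857225435/4395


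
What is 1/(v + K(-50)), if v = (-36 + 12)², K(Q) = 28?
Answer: 1/604 ≈ 0.0016556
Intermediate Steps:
v = 576 (v = (-24)² = 576)
1/(v + K(-50)) = 1/(576 + 28) = 1/604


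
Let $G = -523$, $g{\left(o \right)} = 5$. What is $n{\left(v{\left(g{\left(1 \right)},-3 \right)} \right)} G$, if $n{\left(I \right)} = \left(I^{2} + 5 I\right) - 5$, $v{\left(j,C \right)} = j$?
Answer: $-23535$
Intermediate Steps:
$n{\left(I \right)} = -5 + I^{2} + 5 I$
$n{\left(v{\left(g{\left(1 \right)},-3 \right)} \right)} G = \left(-5 + 5^{2} + 5 \cdot 5\right) \left(-523\right) = \left(-5 + 25 + 25\right) \left(-523\right) = 45 \left(-523\right) = -23535$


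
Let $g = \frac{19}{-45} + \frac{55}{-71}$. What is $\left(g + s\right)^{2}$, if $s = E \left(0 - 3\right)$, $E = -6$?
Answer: $\frac{2882186596}{10208025} \approx 282.35$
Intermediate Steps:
$g = - \frac{3824}{3195}$ ($g = 19 \left(- \frac{1}{45}\right) + 55 \left(- \frac{1}{71}\right) = - \frac{19}{45} - \frac{55}{71} = - \frac{3824}{3195} \approx -1.1969$)
$s = 18$ ($s = - 6 \left(0 - 3\right) = \left(-6\right) \left(-3\right) = 18$)
$\left(g + s\right)^{2} = \left(- \frac{3824}{3195} + 18\right)^{2} = \left(\frac{53686}{3195}\right)^{2} = \frac{2882186596}{10208025}$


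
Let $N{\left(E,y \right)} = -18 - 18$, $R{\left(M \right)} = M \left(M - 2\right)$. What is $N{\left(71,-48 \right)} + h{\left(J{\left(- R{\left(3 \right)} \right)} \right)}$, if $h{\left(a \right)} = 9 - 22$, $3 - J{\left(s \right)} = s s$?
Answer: $-49$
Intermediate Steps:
$R{\left(M \right)} = M \left(-2 + M\right)$
$N{\left(E,y \right)} = -36$
$J{\left(s \right)} = 3 - s^{2}$ ($J{\left(s \right)} = 3 - s s = 3 - s^{2}$)
$h{\left(a \right)} = -13$ ($h{\left(a \right)} = 9 - 22 = -13$)
$N{\left(71,-48 \right)} + h{\left(J{\left(- R{\left(3 \right)} \right)} \right)} = -36 - 13 = -49$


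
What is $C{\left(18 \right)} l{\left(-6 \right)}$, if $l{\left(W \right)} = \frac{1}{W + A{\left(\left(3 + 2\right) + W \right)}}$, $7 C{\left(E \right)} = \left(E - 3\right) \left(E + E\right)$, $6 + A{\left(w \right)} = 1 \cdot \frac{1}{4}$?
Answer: $- \frac{2160}{329} \approx -6.5653$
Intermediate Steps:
$A{\left(w \right)} = - \frac{23}{4}$ ($A{\left(w \right)} = -6 + 1 \cdot \frac{1}{4} = -6 + \frac{1}{4} = - \frac{23}{4}$)
$C{\left(E \right)} = \frac{2 E \left(-3 + E\right)}{7}$ ($C{\left(E \right)} = \frac{\left(E - 3\right) \left(E + E\right)}{7} = \frac{\left(-3 + E\right) 2 E}{7} = \frac{2 E \left(-3 + E\right)}{7}$)
$l{\left(W \right)} = \frac{1}{- \frac{23}{4} + W}$ ($l{\left(W \right)} = \frac{1}{W - \frac{23}{4}} = \frac{1}{- \frac{23}{4} + W}$)
$C{\left(18 \right)} l{\left(-6 \right)} = \frac{2}{7} \cdot 18 \left(-3 + 18\right) \frac{4}{-23 + 4 \left(-6\right)} = \frac{2}{7} \cdot 18 \cdot 15 \frac{4}{-23 - 24} = \frac{540 \frac{4}{-47}}{7} = \frac{540 \cdot 4 \left(- \frac{1}{47}\right)}{7} = \frac{540}{7} \left(- \frac{4}{47}\right) = - \frac{2160}{329}$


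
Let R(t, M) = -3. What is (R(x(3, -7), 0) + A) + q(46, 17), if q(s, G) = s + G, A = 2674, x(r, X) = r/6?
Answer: 2734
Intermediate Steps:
x(r, X) = r/6 (x(r, X) = r*(⅙) = r/6)
q(s, G) = G + s
(R(x(3, -7), 0) + A) + q(46, 17) = (-3 + 2674) + (17 + 46) = 2671 + 63 = 2734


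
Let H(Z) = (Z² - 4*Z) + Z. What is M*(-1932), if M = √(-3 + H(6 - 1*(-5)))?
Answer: -1932*√85 ≈ -17812.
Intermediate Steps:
H(Z) = Z² - 3*Z
M = √85 (M = √(-3 + (6 - 1*(-5))*(-3 + (6 - 1*(-5)))) = √(-3 + (6 + 5)*(-3 + (6 + 5))) = √(-3 + 11*(-3 + 11)) = √(-3 + 11*8) = √(-3 + 88) = √85 ≈ 9.2195)
M*(-1932) = √85*(-1932) = -1932*√85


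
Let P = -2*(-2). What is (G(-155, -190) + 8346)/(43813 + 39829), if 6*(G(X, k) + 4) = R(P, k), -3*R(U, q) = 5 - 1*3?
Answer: 75077/752778 ≈ 0.099733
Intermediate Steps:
P = 4
R(U, q) = -2/3 (R(U, q) = -(5 - 1*3)/3 = -(5 - 3)/3 = -1/3*2 = -2/3)
G(X, k) = -37/9 (G(X, k) = -4 + (1/6)*(-2/3) = -4 - 1/9 = -37/9)
(G(-155, -190) + 8346)/(43813 + 39829) = (-37/9 + 8346)/(43813 + 39829) = (75077/9)/83642 = (75077/9)*(1/83642) = 75077/752778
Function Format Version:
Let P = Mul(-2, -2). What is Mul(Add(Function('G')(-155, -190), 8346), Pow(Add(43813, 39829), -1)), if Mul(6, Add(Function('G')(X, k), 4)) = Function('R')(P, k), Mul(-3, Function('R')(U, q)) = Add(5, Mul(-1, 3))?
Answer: Rational(75077, 752778) ≈ 0.099733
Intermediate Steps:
P = 4
Function('R')(U, q) = Rational(-2, 3) (Function('R')(U, q) = Mul(Rational(-1, 3), Add(5, Mul(-1, 3))) = Mul(Rational(-1, 3), Add(5, -3)) = Mul(Rational(-1, 3), 2) = Rational(-2, 3))
Function('G')(X, k) = Rational(-37, 9) (Function('G')(X, k) = Add(-4, Mul(Rational(1, 6), Rational(-2, 3))) = Add(-4, Rational(-1, 9)) = Rational(-37, 9))
Mul(Add(Function('G')(-155, -190), 8346), Pow(Add(43813, 39829), -1)) = Mul(Add(Rational(-37, 9), 8346), Pow(Add(43813, 39829), -1)) = Mul(Rational(75077, 9), Pow(83642, -1)) = Mul(Rational(75077, 9), Rational(1, 83642)) = Rational(75077, 752778)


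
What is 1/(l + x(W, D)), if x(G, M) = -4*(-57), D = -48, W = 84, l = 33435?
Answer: 1/33663 ≈ 2.9706e-5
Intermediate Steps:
x(G, M) = 228
1/(l + x(W, D)) = 1/(33435 + 228) = 1/33663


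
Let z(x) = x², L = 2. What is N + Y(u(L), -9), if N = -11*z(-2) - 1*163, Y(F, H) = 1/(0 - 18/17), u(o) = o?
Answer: -3743/18 ≈ -207.94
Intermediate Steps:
Y(F, H) = -17/18 (Y(F, H) = 1/(0 - 18*1/17) = 1/(0 - 18/17) = 1/(-18/17) = -17/18)
N = -207 (N = -11*(-2)² - 1*163 = -11*4 - 163 = -44 - 163 = -207)
N + Y(u(L), -9) = -207 - 17/18 = -3743/18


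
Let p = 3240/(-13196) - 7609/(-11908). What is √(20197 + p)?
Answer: √7792514471869243805/19642246 ≈ 142.12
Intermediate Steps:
p = 15456611/39284492 (p = 3240*(-1/13196) - 7609*(-1/11908) = -810/3299 + 7609/11908 = 15456611/39284492 ≈ 0.39345)
√(20197 + p) = √(20197 + 15456611/39284492) = √(793444341535/39284492) = √7792514471869243805/19642246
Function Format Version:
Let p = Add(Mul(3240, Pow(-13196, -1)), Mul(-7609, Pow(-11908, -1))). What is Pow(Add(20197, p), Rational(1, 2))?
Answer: Mul(Rational(1, 19642246), Pow(7792514471869243805, Rational(1, 2))) ≈ 142.12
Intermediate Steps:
p = Rational(15456611, 39284492) (p = Add(Mul(3240, Rational(-1, 13196)), Mul(-7609, Rational(-1, 11908))) = Add(Rational(-810, 3299), Rational(7609, 11908)) = Rational(15456611, 39284492) ≈ 0.39345)
Pow(Add(20197, p), Rational(1, 2)) = Pow(Add(20197, Rational(15456611, 39284492)), Rational(1, 2)) = Pow(Rational(793444341535, 39284492), Rational(1, 2)) = Mul(Rational(1, 19642246), Pow(7792514471869243805, Rational(1, 2)))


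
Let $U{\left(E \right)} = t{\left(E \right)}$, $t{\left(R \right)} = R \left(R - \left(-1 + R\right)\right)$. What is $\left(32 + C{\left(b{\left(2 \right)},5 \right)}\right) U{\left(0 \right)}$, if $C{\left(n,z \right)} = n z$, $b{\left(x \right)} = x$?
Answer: $0$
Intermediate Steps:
$t{\left(R \right)} = R$ ($t{\left(R \right)} = R 1 = R$)
$U{\left(E \right)} = E$
$\left(32 + C{\left(b{\left(2 \right)},5 \right)}\right) U{\left(0 \right)} = \left(32 + 2 \cdot 5\right) 0 = \left(32 + 10\right) 0 = 42 \cdot 0 = 0$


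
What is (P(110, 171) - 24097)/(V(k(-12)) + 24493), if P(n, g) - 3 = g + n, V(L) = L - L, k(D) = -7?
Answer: -23813/24493 ≈ -0.97224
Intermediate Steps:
V(L) = 0
P(n, g) = 3 + g + n (P(n, g) = 3 + (g + n) = 3 + g + n)
(P(110, 171) - 24097)/(V(k(-12)) + 24493) = ((3 + 171 + 110) - 24097)/(0 + 24493) = (284 - 24097)/24493 = -23813*1/24493 = -23813/24493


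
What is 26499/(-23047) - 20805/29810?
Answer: -253885605/137406214 ≈ -1.8477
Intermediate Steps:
26499/(-23047) - 20805/29810 = 26499*(-1/23047) - 20805*1/29810 = -26499/23047 - 4161/5962 = -253885605/137406214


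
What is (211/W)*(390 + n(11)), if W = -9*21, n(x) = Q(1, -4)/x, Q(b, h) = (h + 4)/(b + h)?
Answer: -27430/63 ≈ -435.40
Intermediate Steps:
Q(b, h) = (4 + h)/(b + h)
n(x) = 0 (n(x) = ((4 - 4)/(1 - 4))/x = (0/(-3))/x = (-1/3*0)/x = 0/x = 0)
W = -189
(211/W)*(390 + n(11)) = (211/(-189))*(390 + 0) = (211*(-1/189))*390 = -211/189*390 = -27430/63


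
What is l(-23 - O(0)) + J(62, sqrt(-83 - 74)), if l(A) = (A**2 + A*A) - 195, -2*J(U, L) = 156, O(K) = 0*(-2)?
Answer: 785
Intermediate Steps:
O(K) = 0
J(U, L) = -78 (J(U, L) = -1/2*156 = -78)
l(A) = -195 + 2*A**2 (l(A) = (A**2 + A**2) - 195 = 2*A**2 - 195 = -195 + 2*A**2)
l(-23 - O(0)) + J(62, sqrt(-83 - 74)) = (-195 + 2*(-23 - 1*0)**2) - 78 = (-195 + 2*(-23 + 0)**2) - 78 = (-195 + 2*(-23)**2) - 78 = (-195 + 2*529) - 78 = (-195 + 1058) - 78 = 863 - 78 = 785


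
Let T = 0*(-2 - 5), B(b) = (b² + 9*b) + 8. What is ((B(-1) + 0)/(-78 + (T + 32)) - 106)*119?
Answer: -12614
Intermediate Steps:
B(b) = 8 + b² + 9*b
T = 0 (T = 0*(-7) = 0)
((B(-1) + 0)/(-78 + (T + 32)) - 106)*119 = (((8 + (-1)² + 9*(-1)) + 0)/(-78 + (0 + 32)) - 106)*119 = (((8 + 1 - 9) + 0)/(-78 + 32) - 106)*119 = ((0 + 0)/(-46) - 106)*119 = (0*(-1/46) - 106)*119 = (0 - 106)*119 = -106*119 = -12614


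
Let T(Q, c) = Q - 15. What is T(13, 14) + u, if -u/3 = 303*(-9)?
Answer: 8179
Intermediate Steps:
T(Q, c) = -15 + Q
u = 8181 (u = -909*(-9) = -3*(-2727) = 8181)
T(13, 14) + u = (-15 + 13) + 8181 = -2 + 8181 = 8179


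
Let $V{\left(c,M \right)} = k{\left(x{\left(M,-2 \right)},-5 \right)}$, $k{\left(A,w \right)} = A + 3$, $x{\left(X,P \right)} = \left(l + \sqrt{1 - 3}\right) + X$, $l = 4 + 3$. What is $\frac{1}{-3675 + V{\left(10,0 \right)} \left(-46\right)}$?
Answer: $\frac{i}{- 4135 i + 46 \sqrt{2}} \approx -0.00024178 + 3.8038 \cdot 10^{-6} i$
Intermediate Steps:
$l = 7$
$x{\left(X,P \right)} = 7 + X + i \sqrt{2}$ ($x{\left(X,P \right)} = \left(7 + \sqrt{1 - 3}\right) + X = \left(7 + \sqrt{-2}\right) + X = \left(7 + i \sqrt{2}\right) + X = 7 + X + i \sqrt{2}$)
$k{\left(A,w \right)} = 3 + A$
$V{\left(c,M \right)} = 10 + M + i \sqrt{2}$ ($V{\left(c,M \right)} = 3 + \left(7 + M + i \sqrt{2}\right) = 10 + M + i \sqrt{2}$)
$\frac{1}{-3675 + V{\left(10,0 \right)} \left(-46\right)} = \frac{1}{-3675 + \left(10 + 0 + i \sqrt{2}\right) \left(-46\right)} = \frac{1}{-3675 + \left(10 + i \sqrt{2}\right) \left(-46\right)} = \frac{1}{-3675 - \left(460 + 46 i \sqrt{2}\right)} = \frac{1}{-4135 - 46 i \sqrt{2}}$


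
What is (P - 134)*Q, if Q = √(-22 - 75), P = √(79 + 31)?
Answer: I*√97*(-134 + √110) ≈ -1216.5*I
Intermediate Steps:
P = √110 ≈ 10.488
Q = I*√97 (Q = √(-97) = I*√97 ≈ 9.8489*I)
(P - 134)*Q = (√110 - 134)*(I*√97) = (-134 + √110)*(I*√97) = I*√97*(-134 + √110)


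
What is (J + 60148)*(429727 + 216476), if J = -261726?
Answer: -130260308334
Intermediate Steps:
(J + 60148)*(429727 + 216476) = (-261726 + 60148)*(429727 + 216476) = -201578*646203 = -130260308334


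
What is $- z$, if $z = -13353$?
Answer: $13353$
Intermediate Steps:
$- z = \left(-1\right) \left(-13353\right) = 13353$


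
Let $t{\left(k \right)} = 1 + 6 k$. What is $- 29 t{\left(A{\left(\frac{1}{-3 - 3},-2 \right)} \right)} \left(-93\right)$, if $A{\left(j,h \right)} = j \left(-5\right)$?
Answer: $16182$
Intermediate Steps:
$A{\left(j,h \right)} = - 5 j$
$- 29 t{\left(A{\left(\frac{1}{-3 - 3},-2 \right)} \right)} \left(-93\right) = - 29 \left(1 + 6 \left(- \frac{5}{-3 - 3}\right)\right) \left(-93\right) = - 29 \left(1 + 6 \left(- \frac{5}{-6}\right)\right) \left(-93\right) = - 29 \left(1 + 6 \left(\left(-5\right) \left(- \frac{1}{6}\right)\right)\right) \left(-93\right) = - 29 \left(1 + 6 \cdot \frac{5}{6}\right) \left(-93\right) = - 29 \left(1 + 5\right) \left(-93\right) = \left(-29\right) 6 \left(-93\right) = \left(-174\right) \left(-93\right) = 16182$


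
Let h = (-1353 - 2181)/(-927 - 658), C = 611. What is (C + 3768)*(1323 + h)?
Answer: 9198041331/1585 ≈ 5.8032e+6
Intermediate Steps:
h = 3534/1585 (h = -3534/(-1585) = -3534*(-1/1585) = 3534/1585 ≈ 2.2297)
(C + 3768)*(1323 + h) = (611 + 3768)*(1323 + 3534/1585) = 4379*(2100489/1585) = 9198041331/1585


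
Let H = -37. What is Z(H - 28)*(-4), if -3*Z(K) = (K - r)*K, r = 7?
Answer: 6240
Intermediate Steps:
Z(K) = -K*(-7 + K)/3 (Z(K) = -(K - 1*7)*K/3 = -(K - 7)*K/3 = -(-7 + K)*K/3 = -K*(-7 + K)/3)
Z(H - 28)*(-4) = ((-37 - 28)*(7 - (-37 - 28))/3)*(-4) = ((⅓)*(-65)*(7 - 1*(-65)))*(-4) = ((⅓)*(-65)*(7 + 65))*(-4) = ((⅓)*(-65)*72)*(-4) = -1560*(-4) = 6240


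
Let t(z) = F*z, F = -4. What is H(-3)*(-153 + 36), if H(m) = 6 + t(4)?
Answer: 1170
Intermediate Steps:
t(z) = -4*z
H(m) = -10 (H(m) = 6 - 4*4 = 6 - 16 = -10)
H(-3)*(-153 + 36) = -10*(-153 + 36) = -10*(-117) = 1170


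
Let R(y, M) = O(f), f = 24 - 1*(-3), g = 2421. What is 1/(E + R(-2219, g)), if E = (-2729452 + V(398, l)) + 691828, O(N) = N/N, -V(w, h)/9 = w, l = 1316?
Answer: -1/2041205 ≈ -4.8991e-7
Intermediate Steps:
V(w, h) = -9*w
f = 27 (f = 24 + 3 = 27)
O(N) = 1
R(y, M) = 1
E = -2041206 (E = (-2729452 - 9*398) + 691828 = (-2729452 - 3582) + 691828 = -2733034 + 691828 = -2041206)
1/(E + R(-2219, g)) = 1/(-2041206 + 1) = 1/(-2041205) = -1/2041205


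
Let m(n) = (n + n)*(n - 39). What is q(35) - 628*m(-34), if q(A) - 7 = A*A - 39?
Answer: -3116199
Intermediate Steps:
q(A) = -32 + A**2 (q(A) = 7 + (A*A - 39) = 7 + (A**2 - 39) = 7 + (-39 + A**2) = -32 + A**2)
m(n) = 2*n*(-39 + n) (m(n) = (2*n)*(-39 + n) = 2*n*(-39 + n))
q(35) - 628*m(-34) = (-32 + 35**2) - 1256*(-34)*(-39 - 34) = (-32 + 1225) - 1256*(-34)*(-73) = 1193 - 628*4964 = 1193 - 3117392 = -3116199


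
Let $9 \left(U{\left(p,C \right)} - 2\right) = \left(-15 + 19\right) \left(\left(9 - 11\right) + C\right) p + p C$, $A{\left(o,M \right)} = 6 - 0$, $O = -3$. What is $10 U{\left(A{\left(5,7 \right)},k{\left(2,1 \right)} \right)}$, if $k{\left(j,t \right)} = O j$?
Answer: $- \frac{700}{3} \approx -233.33$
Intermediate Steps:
$A{\left(o,M \right)} = 6$ ($A{\left(o,M \right)} = 6 + 0 = 6$)
$k{\left(j,t \right)} = - 3 j$
$U{\left(p,C \right)} = 2 + \frac{C p}{9} + \frac{p \left(-8 + 4 C\right)}{9}$ ($U{\left(p,C \right)} = 2 + \frac{\left(-15 + 19\right) \left(\left(9 - 11\right) + C\right) p + p C}{9} = 2 + \frac{4 \left(\left(9 - 11\right) + C\right) p + C p}{9} = 2 + \frac{4 \left(-2 + C\right) p + C p}{9} = 2 + \frac{\left(-8 + 4 C\right) p + C p}{9} = 2 + \frac{p \left(-8 + 4 C\right) + C p}{9} = 2 + \frac{C p + p \left(-8 + 4 C\right)}{9} = 2 + \left(\frac{C p}{9} + \frac{p \left(-8 + 4 C\right)}{9}\right) = 2 + \frac{C p}{9} + \frac{p \left(-8 + 4 C\right)}{9}$)
$10 U{\left(A{\left(5,7 \right)},k{\left(2,1 \right)} \right)} = 10 \left(2 - \frac{16}{3} + \frac{5}{9} \left(\left(-3\right) 2\right) 6\right) = 10 \left(2 - \frac{16}{3} + \frac{5}{9} \left(-6\right) 6\right) = 10 \left(2 - \frac{16}{3} - 20\right) = 10 \left(- \frac{70}{3}\right) = - \frac{700}{3}$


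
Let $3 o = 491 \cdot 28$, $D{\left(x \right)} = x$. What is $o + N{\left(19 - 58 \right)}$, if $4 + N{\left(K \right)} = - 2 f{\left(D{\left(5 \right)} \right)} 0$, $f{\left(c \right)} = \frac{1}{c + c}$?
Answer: $\frac{13736}{3} \approx 4578.7$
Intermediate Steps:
$o = \frac{13748}{3}$ ($o = \frac{491 \cdot 28}{3} = \frac{1}{3} \cdot 13748 = \frac{13748}{3} \approx 4582.7$)
$f{\left(c \right)} = \frac{1}{2 c}$
$N{\left(K \right)} = -4$ ($N{\left(K \right)} = -4 + - 2 \frac{1}{2 \cdot 5} \cdot 0 = -4 + - 2 \cdot \frac{1}{2} \cdot \frac{1}{5} \cdot 0 = -4 + \left(-2\right) \frac{1}{10} \cdot 0 = -4 - 0 = -4 + 0 = -4$)
$o + N{\left(19 - 58 \right)} = \frac{13748}{3} - 4 = \frac{13736}{3}$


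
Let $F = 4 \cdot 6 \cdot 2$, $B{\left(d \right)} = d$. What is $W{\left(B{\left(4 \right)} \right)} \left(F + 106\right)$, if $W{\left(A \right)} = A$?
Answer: $616$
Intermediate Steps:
$F = 48$ ($F = 24 \cdot 2 = 48$)
$W{\left(B{\left(4 \right)} \right)} \left(F + 106\right) = 4 \left(48 + 106\right) = 4 \cdot 154 = 616$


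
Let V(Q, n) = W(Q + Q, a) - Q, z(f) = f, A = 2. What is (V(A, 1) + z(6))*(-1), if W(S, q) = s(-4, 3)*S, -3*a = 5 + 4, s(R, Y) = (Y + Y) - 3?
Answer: -16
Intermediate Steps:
s(R, Y) = -3 + 2*Y (s(R, Y) = 2*Y - 3 = -3 + 2*Y)
a = -3 (a = -(5 + 4)/3 = -⅓*9 = -3)
W(S, q) = 3*S (W(S, q) = (-3 + 2*3)*S = (-3 + 6)*S = 3*S)
V(Q, n) = 5*Q (V(Q, n) = 3*(Q + Q) - Q = 3*(2*Q) - Q = 6*Q - Q = 5*Q)
(V(A, 1) + z(6))*(-1) = (5*2 + 6)*(-1) = (10 + 6)*(-1) = 16*(-1) = -16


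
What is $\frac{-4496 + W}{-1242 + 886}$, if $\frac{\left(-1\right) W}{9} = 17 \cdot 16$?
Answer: $\frac{1736}{89} \approx 19.506$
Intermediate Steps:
$W = -2448$ ($W = - 9 \cdot 17 \cdot 16 = \left(-9\right) 272 = -2448$)
$\frac{-4496 + W}{-1242 + 886} = \frac{-4496 - 2448}{-1242 + 886} = - \frac{6944}{-356} = \left(-6944\right) \left(- \frac{1}{356}\right) = \frac{1736}{89}$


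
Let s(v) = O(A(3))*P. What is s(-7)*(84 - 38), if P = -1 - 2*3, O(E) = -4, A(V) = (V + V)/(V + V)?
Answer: 1288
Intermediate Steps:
A(V) = 1 (A(V) = (2*V)/((2*V)) = (2*V)*(1/(2*V)) = 1)
P = -7 (P = -1 - 6 = -7)
s(v) = 28 (s(v) = -4*(-7) = 28)
s(-7)*(84 - 38) = 28*(84 - 38) = 28*46 = 1288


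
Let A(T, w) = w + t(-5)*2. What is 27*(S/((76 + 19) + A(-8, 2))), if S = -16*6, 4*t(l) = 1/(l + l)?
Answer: -51840/1939 ≈ -26.735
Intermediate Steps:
t(l) = 1/(8*l) (t(l) = 1/(4*(l + l)) = 1/(4*((2*l))) = (1/(2*l))/4 = 1/(8*l))
A(T, w) = -1/20 + w (A(T, w) = w + ((⅛)/(-5))*2 = w + ((⅛)*(-⅕))*2 = w - 1/40*2 = w - 1/20 = -1/20 + w)
S = -96
27*(S/((76 + 19) + A(-8, 2))) = 27*(-96/((76 + 19) + (-1/20 + 2))) = 27*(-96/(95 + 39/20)) = 27*(-96/1939/20) = 27*(-96*20/1939) = 27*(-1920/1939) = -51840/1939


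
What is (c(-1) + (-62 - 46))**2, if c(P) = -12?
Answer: 14400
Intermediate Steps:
(c(-1) + (-62 - 46))**2 = (-12 + (-62 - 46))**2 = (-12 - 108)**2 = (-120)**2 = 14400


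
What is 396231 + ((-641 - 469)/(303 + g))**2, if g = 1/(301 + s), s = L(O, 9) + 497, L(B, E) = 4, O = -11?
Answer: 23399184807925719/59052402049 ≈ 3.9624e+5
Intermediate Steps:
s = 501 (s = 4 + 497 = 501)
g = 1/802 (g = 1/(301 + 501) = 1/802 ≈ 0.0012469)
396231 + ((-641 - 469)/(303 + g))**2 = 396231 + ((-641 - 469)/(303 + 1/802))**2 = 396231 + (-1110/243007/802)**2 = 396231 + (-1110*802/243007)**2 = 396231 + (-890220/243007)**2 = 396231 + 792491648400/59052402049 = 23399184807925719/59052402049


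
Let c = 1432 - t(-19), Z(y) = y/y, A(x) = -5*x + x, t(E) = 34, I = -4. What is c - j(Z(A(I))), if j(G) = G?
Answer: 1397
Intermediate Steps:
A(x) = -4*x
Z(y) = 1
c = 1398 (c = 1432 - 1*34 = 1432 - 34 = 1398)
c - j(Z(A(I))) = 1398 - 1*1 = 1398 - 1 = 1397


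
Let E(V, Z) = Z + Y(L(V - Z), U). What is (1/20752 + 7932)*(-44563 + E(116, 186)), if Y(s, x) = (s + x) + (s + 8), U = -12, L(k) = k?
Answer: -7328373194665/20752 ≈ -3.5314e+8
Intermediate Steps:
Y(s, x) = 8 + x + 2*s (Y(s, x) = (s + x) + (8 + s) = 8 + x + 2*s)
E(V, Z) = -4 - Z + 2*V (E(V, Z) = Z + (8 - 12 + 2*(V - Z)) = Z + (8 - 12 + (-2*Z + 2*V)) = Z + (-4 - 2*Z + 2*V) = -4 - Z + 2*V)
(1/20752 + 7932)*(-44563 + E(116, 186)) = (1/20752 + 7932)*(-44563 + (-4 - 1*186 + 2*116)) = (1/20752 + 7932)*(-44563 + (-4 - 186 + 232)) = 164604865*(-44563 + 42)/20752 = (164604865/20752)*(-44521) = -7328373194665/20752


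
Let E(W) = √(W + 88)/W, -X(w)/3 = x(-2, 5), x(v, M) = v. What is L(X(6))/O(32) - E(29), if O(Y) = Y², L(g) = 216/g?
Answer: 9/256 - 3*√13/29 ≈ -0.33783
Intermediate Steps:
X(w) = 6 (X(w) = -3*(-2) = 6)
E(W) = √(88 + W)/W
L(X(6))/O(32) - E(29) = (216/6)/(32²) - √(88 + 29)/29 = (216*(⅙))/1024 - √117/29 = 36*(1/1024) - 3*√13/29 = 9/256 - 3*√13/29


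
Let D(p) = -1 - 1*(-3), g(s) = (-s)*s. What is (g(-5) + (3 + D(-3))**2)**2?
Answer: 0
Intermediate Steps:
g(s) = -s**2
D(p) = 2 (D(p) = -1 + 3 = 2)
(g(-5) + (3 + D(-3))**2)**2 = (-1*(-5)**2 + (3 + 2)**2)**2 = (-1*25 + 5**2)**2 = (-25 + 25)**2 = 0**2 = 0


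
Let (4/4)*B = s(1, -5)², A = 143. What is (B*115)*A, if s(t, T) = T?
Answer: 411125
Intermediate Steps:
B = 25 (B = (-5)² = 25)
(B*115)*A = (25*115)*143 = 2875*143 = 411125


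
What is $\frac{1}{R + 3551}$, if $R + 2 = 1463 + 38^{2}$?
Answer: $\frac{1}{6456} \approx 0.00015489$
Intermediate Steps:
$R = 2905$ ($R = -2 + \left(1463 + 38^{2}\right) = -2 + \left(1463 + 1444\right) = -2 + 2907 = 2905$)
$\frac{1}{R + 3551} = \frac{1}{2905 + 3551} = \frac{1}{6456}$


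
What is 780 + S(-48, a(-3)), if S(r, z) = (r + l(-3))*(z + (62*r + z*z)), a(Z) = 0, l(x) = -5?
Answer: 158508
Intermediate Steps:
S(r, z) = (-5 + r)*(z + z² + 62*r) (S(r, z) = (r - 5)*(z + (62*r + z*z)) = (-5 + r)*(z + (62*r + z²)) = (-5 + r)*(z + (z² + 62*r)) = (-5 + r)*(z + z² + 62*r))
780 + S(-48, a(-3)) = 780 + (-310*(-48) - 5*0 - 5*0² + 62*(-48)² - 48*0 - 48*0²) = 780 + (14880 + 0 - 5*0 + 62*2304 + 0 - 48*0) = 780 + (14880 + 0 + 0 + 142848 + 0 + 0) = 780 + 157728 = 158508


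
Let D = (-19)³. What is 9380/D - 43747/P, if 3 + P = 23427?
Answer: -519777793/160665216 ≈ -3.2352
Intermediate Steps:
P = 23424 (P = -3 + 23427 = 23424)
D = -6859
9380/D - 43747/P = 9380/(-6859) - 43747/23424 = 9380*(-1/6859) - 43747*1/23424 = -9380/6859 - 43747/23424 = -519777793/160665216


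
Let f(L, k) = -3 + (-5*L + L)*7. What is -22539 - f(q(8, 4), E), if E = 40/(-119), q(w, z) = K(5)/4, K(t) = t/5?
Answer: -22529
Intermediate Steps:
K(t) = t/5 (K(t) = t*(⅕) = t/5)
q(w, z) = ¼ (q(w, z) = ((⅕)*5)/4 = 1*(¼) = ¼)
E = -40/119 (E = 40*(-1/119) = -40/119 ≈ -0.33613)
f(L, k) = -3 - 28*L (f(L, k) = -3 - 4*L*7 = -3 - 28*L)
-22539 - f(q(8, 4), E) = -22539 - (-3 - 28*¼) = -22539 - (-3 - 7) = -22539 - 1*(-10) = -22539 + 10 = -22529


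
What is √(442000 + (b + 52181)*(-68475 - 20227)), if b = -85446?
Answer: √2951114030 ≈ 54324.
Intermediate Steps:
√(442000 + (b + 52181)*(-68475 - 20227)) = √(442000 + (-85446 + 52181)*(-68475 - 20227)) = √(442000 - 33265*(-88702)) = √(442000 + 2950672030) = √2951114030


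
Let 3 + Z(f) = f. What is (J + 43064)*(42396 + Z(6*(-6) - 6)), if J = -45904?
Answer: -120276840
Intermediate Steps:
Z(f) = -3 + f
(J + 43064)*(42396 + Z(6*(-6) - 6)) = (-45904 + 43064)*(42396 + (-3 + (6*(-6) - 6))) = -2840*(42396 + (-3 + (-36 - 6))) = -2840*(42396 + (-3 - 42)) = -2840*(42396 - 45) = -2840*42351 = -120276840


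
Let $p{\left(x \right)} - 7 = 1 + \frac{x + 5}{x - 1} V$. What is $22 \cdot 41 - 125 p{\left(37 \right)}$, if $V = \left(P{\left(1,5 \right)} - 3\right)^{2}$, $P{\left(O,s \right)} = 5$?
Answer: $- \frac{2044}{3} \approx -681.33$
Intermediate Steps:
$V = 4$ ($V = \left(5 - 3\right)^{2} = 2^{2} = 4$)
$p{\left(x \right)} = 8 + \frac{4 \left(5 + x\right)}{-1 + x}$ ($p{\left(x \right)} = 7 + \left(1 + \frac{x + 5}{x - 1} \cdot 4\right) = 7 + \left(1 + \frac{5 + x}{-1 + x} 4\right) = 7 + \left(1 + \frac{4 \left(5 + x\right)}{-1 + x}\right) = 8 + \frac{4 \left(5 + x\right)}{-1 + x}$)
$22 \cdot 41 - 125 p{\left(37 \right)} = 22 \cdot 41 - 125 \frac{12 \left(1 + 37\right)}{-1 + 37} = 902 - 125 \cdot 12 \cdot \frac{1}{36} \cdot 38 = 902 - \frac{4750}{3} = - \frac{2044}{3}$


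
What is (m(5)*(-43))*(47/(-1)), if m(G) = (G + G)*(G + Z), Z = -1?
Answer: 80840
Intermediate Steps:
m(G) = 2*G*(-1 + G) (m(G) = (G + G)*(G - 1) = (2*G)*(-1 + G) = 2*G*(-1 + G))
(m(5)*(-43))*(47/(-1)) = ((2*5*(-1 + 5))*(-43))*(47/(-1)) = ((2*5*4)*(-43))*(47*(-1)) = (40*(-43))*(-47) = -1720*(-47) = 80840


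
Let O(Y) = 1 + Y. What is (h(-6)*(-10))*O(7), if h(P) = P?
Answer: 480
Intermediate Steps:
(h(-6)*(-10))*O(7) = (-6*(-10))*(1 + 7) = 60*8 = 480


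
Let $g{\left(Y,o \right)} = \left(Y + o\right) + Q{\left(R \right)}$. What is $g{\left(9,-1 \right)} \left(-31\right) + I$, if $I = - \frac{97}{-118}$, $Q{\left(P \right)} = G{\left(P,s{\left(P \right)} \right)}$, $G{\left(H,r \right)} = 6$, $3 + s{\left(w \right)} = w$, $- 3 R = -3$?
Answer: $- \frac{51115}{118} \approx -433.18$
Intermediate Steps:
$R = 1$ ($R = \left(- \frac{1}{3}\right) \left(-3\right) = 1$)
$s{\left(w \right)} = -3 + w$
$Q{\left(P \right)} = 6$
$g{\left(Y,o \right)} = 6 + Y + o$ ($g{\left(Y,o \right)} = \left(Y + o\right) + 6 = 6 + Y + o$)
$I = \frac{97}{118}$ ($I = \left(-97\right) \left(- \frac{1}{118}\right) = \frac{97}{118} \approx 0.82203$)
$g{\left(9,-1 \right)} \left(-31\right) + I = \left(6 + 9 - 1\right) \left(-31\right) + \frac{97}{118} = 14 \left(-31\right) + \frac{97}{118} = -434 + \frac{97}{118} = - \frac{51115}{118}$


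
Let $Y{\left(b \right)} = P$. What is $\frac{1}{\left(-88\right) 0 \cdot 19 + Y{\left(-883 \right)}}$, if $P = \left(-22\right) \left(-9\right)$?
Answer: $\frac{1}{198} \approx 0.0050505$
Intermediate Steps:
$P = 198$
$Y{\left(b \right)} = 198$
$\frac{1}{\left(-88\right) 0 \cdot 19 + Y{\left(-883 \right)}} = \frac{1}{\left(-88\right) 0 \cdot 19 + 198} = \frac{1}{0 \cdot 19 + 198} = \frac{1}{0 + 198} = \frac{1}{198}$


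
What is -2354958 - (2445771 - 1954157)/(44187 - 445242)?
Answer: -944467189076/401055 ≈ -2.3550e+6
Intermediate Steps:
-2354958 - (2445771 - 1954157)/(44187 - 445242) = -2354958 - 491614/(-401055) = -2354958 - 491614*(-1)/401055 = -2354958 - 1*(-491614/401055) = -2354958 + 491614/401055 = -944467189076/401055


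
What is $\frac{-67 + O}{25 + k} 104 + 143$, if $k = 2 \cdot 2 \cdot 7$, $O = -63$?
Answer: $- \frac{5941}{53} \approx -112.09$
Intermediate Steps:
$k = 28$ ($k = 4 \cdot 7 = 28$)
$\frac{-67 + O}{25 + k} 104 + 143 = \frac{-67 - 63}{25 + 28} \cdot 104 + 143 = - \frac{130}{53} \cdot 104 + 143 = \left(-130\right) \frac{1}{53} \cdot 104 + 143 = \left(- \frac{130}{53}\right) 104 + 143 = - \frac{13520}{53} + 143 = - \frac{5941}{53}$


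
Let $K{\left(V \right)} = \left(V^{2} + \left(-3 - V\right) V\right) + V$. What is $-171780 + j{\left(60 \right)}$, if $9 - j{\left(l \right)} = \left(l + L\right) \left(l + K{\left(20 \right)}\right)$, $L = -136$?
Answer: $-170251$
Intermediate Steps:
$K{\left(V \right)} = V + V^{2} + V \left(-3 - V\right)$ ($K{\left(V \right)} = \left(V^{2} + V \left(-3 - V\right)\right) + V = V + V^{2} + V \left(-3 - V\right)$)
$j{\left(l \right)} = 9 - \left(-136 + l\right) \left(-40 + l\right)$ ($j{\left(l \right)} = 9 - \left(l - 136\right) \left(l - 40\right) = 9 - \left(-136 + l\right) \left(l - 40\right) = 9 - \left(-136 + l\right) \left(-40 + l\right)$)
$-171780 + j{\left(60 \right)} = -171780 - -1529 = -171780 + 1529 = -170251$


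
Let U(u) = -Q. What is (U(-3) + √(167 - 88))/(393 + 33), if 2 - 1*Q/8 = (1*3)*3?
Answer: 28/213 + √79/426 ≈ 0.15232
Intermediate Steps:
Q = -56 (Q = 16 - 8*1*3*3 = 16 - 24*3 = 16 - 8*9 = 16 - 72 = -56)
U(u) = 56 (U(u) = -1*(-56) = 56)
(U(-3) + √(167 - 88))/(393 + 33) = (56 + √(167 - 88))/(393 + 33) = (56 + √79)/426 = (56 + √79)*(1/426) = 28/213 + √79/426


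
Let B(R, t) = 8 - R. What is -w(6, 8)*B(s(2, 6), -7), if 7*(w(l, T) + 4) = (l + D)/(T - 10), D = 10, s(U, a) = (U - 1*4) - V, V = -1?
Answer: 324/7 ≈ 46.286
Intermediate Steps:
s(U, a) = -3 + U (s(U, a) = (U - 1*4) - 1*(-1) = (U - 4) + 1 = (-4 + U) + 1 = -3 + U)
w(l, T) = -4 + (10 + l)/(7*(-10 + T)) (w(l, T) = -4 + ((l + 10)/(T - 10))/7 = -4 + ((10 + l)/(-10 + T))/7 = -4 + (10 + l)/(7*(-10 + T)))
-w(6, 8)*B(s(2, 6), -7) = -(290 + 6 - 28*8)/(7*(-10 + 8))*(8 - (-3 + 2)) = -(⅐)*(290 + 6 - 224)/(-2)*(8 - 1*(-1)) = -(⅐)*(-½)*72*(8 + 1) = -(-36)*9/7 = -1*(-324/7) = 324/7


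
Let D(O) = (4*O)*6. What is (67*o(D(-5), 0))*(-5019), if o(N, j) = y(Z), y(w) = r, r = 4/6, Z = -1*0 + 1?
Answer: -224182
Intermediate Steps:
Z = 1 (Z = 0 + 1 = 1)
D(O) = 24*O
r = 2/3 (r = 4*(1/6) = 2/3 ≈ 0.66667)
y(w) = 2/3
o(N, j) = 2/3
(67*o(D(-5), 0))*(-5019) = (67*(2/3))*(-5019) = (134/3)*(-5019) = -224182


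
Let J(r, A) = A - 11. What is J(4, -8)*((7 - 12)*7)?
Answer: 665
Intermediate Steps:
J(r, A) = -11 + A
J(4, -8)*((7 - 12)*7) = (-11 - 8)*((7 - 12)*7) = -(-95)*7 = -19*(-35) = 665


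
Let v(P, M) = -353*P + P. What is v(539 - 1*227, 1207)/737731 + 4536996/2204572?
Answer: 776241920187/406595276533 ≈ 1.9091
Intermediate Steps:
v(P, M) = -352*P
v(539 - 1*227, 1207)/737731 + 4536996/2204572 = -352*(539 - 1*227)/737731 + 4536996/2204572 = -352*(539 - 227)*(1/737731) + 4536996*(1/2204572) = -352*312*(1/737731) + 1134249/551143 = -109824*1/737731 + 1134249/551143 = -109824/737731 + 1134249/551143 = 776241920187/406595276533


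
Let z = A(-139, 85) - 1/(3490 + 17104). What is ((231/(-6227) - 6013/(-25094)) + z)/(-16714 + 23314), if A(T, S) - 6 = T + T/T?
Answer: -1606544646051/80450635019300 ≈ -0.019969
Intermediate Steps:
A(T, S) = 7 + T (A(T, S) = 6 + (T + T/T) = 6 + (T + 1) = 6 + (1 + T) = 7 + T)
z = -2718409/20594 (z = (7 - 139) - 1/(3490 + 17104) = -132 - 1/20594 = -2718409/20594 ≈ -132.00)
((231/(-6227) - 6013/(-25094)) + z)/(-16714 + 23314) = ((231/(-6227) - 6013/(-25094)) - 2718409/20594)/(-16714 + 23314) = ((231*(-1/6227) - 6013*(-1/25094)) - 2718409/20594)/6600 = ((-231/6227 + 6013/25094) - 2718409/20594)*(1/6600) = (31646237/156260338 - 2718409/20594)*(1/6600) = -106031946639366/804506350193*1/6600 = -1606544646051/80450635019300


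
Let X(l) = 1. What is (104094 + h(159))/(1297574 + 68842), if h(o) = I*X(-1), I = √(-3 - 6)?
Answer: 5783/75912 + I/455472 ≈ 0.07618 + 2.1955e-6*I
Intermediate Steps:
I = 3*I (I = √(-9) = 3*I ≈ 3.0*I)
h(o) = 3*I (h(o) = (3*I)*1 = 3*I)
(104094 + h(159))/(1297574 + 68842) = (104094 + 3*I)/(1297574 + 68842) = (104094 + 3*I)/1366416 = (104094 + 3*I)*(1/1366416) = 5783/75912 + I/455472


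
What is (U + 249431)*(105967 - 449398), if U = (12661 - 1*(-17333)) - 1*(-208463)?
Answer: -167555863728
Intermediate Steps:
U = 238457 (U = (12661 + 17333) + 208463 = 29994 + 208463 = 238457)
(U + 249431)*(105967 - 449398) = (238457 + 249431)*(105967 - 449398) = 487888*(-343431) = -167555863728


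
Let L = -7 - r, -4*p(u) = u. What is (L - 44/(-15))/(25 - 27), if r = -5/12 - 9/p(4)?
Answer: 253/40 ≈ 6.3250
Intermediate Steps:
p(u) = -u/4
r = 103/12 (r = -5/12 - 9/((-¼*4)) = -5*1/12 - 9/(-1) = -5/12 - 9*(-1) = -5/12 + 9 = 103/12 ≈ 8.5833)
L = -187/12 (L = -7 - 1*103/12 = -7 - 103/12 = -187/12 ≈ -15.583)
(L - 44/(-15))/(25 - 27) = (-187/12 - 44/(-15))/(25 - 27) = (-187/12 - 44*(-1/15))/(-2) = -(-187/12 + 44/15)/2 = -½*(-253/20) = 253/40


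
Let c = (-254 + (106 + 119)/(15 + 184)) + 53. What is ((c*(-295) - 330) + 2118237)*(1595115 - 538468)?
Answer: 457736123432481/199 ≈ 2.3002e+12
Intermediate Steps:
c = -39774/199 (c = (-254 + 225/199) + 53 = -50321/199 + 53 = -39774/199 ≈ -199.87)
((c*(-295) - 330) + 2118237)*(1595115 - 538468) = ((-39774/199*(-295) - 330) + 2118237)*(1595115 - 538468) = ((11733330/199 - 330) + 2118237)*1056647 = (11667660/199 + 2118237)*1056647 = (433196823/199)*1056647 = 457736123432481/199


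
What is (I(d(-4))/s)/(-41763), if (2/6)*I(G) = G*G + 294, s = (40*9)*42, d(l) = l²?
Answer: -55/21048552 ≈ -2.6130e-6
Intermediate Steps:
s = 15120 (s = 360*42 = 15120)
I(G) = 882 + 3*G² (I(G) = 3*(G*G + 294) = 3*(G² + 294) = 3*(294 + G²) = 882 + 3*G²)
(I(d(-4))/s)/(-41763) = ((882 + 3*((-4)²)²)/15120)/(-41763) = ((882 + 3*16²)*(1/15120))*(-1/41763) = ((882 + 3*256)*(1/15120))*(-1/41763) = ((882 + 768)*(1/15120))*(-1/41763) = (1650*(1/15120))*(-1/41763) = (55/504)*(-1/41763) = -55/21048552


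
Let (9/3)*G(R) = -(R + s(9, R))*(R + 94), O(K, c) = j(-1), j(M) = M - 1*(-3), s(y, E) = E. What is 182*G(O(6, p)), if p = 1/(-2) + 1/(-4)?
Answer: -23296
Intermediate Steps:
j(M) = 3 + M (j(M) = M + 3 = 3 + M)
p = -3/4 (p = 1*(-1/2) + 1*(-1/4) = -1/2 - 1/4 = -3/4 ≈ -0.75000)
O(K, c) = 2 (O(K, c) = 3 - 1 = 2)
G(R) = -2*R*(94 + R)/3 (G(R) = (-(R + R)*(R + 94))/3 = (-2*R*(94 + R))/3 = -2*R*(94 + R)/3)
182*G(O(6, p)) = 182*((2/3)*2*(-94 - 1*2)) = 182*((2/3)*2*(-94 - 2)) = 182*((2/3)*2*(-96)) = 182*(-128) = -23296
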